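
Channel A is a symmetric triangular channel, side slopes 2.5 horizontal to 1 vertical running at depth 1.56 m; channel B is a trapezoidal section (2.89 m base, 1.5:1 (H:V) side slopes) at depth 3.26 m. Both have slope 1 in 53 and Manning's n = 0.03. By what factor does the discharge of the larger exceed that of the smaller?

Channel A: For a triangular section with side slope z = 2.5: A = zy² = 2.5×1.56² = 6.084 m²; P = 2y√(1+z²) = 2×1.56×2.693 = 8.401 m. Hydraulic radius R = A/P = 6.084/8.401 = 0.7242 m. Q_A = (1/0.03)·6.084·0.7242^(2/3)·√0.01887 = 22.47 m³/s.
Channel B: With bottom width b = 2.89 m and side slope z = 1.5: A = (b + zy)y = (2.89 + 1.5×3.26)×3.26 = 25.36 m²; P = b + 2y√(1+z²) = 2.89 + 2×3.26×1.803 = 14.64 m. Hydraulic radius R = A/P = 25.36/14.64 = 1.732 m. Q_B = (1/0.03)·25.36·1.732^(2/3)·√0.01887 = 167.5 m³/s.
The larger discharge is 167.5 m³/s and the smaller is 22.47 m³/s; the ratio is 7.46.

7.46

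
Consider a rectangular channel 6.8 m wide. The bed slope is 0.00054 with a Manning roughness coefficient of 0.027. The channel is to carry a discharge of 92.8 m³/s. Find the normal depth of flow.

Manning's equation rearranged: A R^(2/3) = nQ / (1·√S) = 0.027 × 92.8 / (√0.00054) = 107.8.
Trying y = 6.96 m: A R^(2/3) = 82.09 — short.
Trying y = 8.73 m: A R^(2/3) = 107.8 — matches.

y_n = 8.73 m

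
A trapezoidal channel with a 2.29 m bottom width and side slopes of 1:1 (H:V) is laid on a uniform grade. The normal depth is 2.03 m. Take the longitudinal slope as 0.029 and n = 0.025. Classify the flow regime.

With bottom width b = 2.29 m and side slope z = 1: A = (b + zy)y = (2.29 + 1×2.03)×2.03 = 8.77 m²; P = b + 2y√(1+z²) = 2.29 + 2×2.03×1.414 = 8.032 m.
Hydraulic radius R = A/P = 8.77/8.032 = 1.092 m.
V = (1/n) R^(2/3) √S = (1/0.025) × 1.092^(2/3) × √0.029 = 7.223 m/s. Hydraulic depth D_h = A/T = 8.77/6.35 = 1.381 m.
Froude number Fr = V/√(g·D_h) = 7.223/√(9.81×1.381) = 1.96, which is greater than 1, so the flow is supercritical.

supercritical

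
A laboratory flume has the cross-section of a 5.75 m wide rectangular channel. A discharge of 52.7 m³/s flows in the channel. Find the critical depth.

y_c = 2.05 m

For a rectangular channel, critical depth y_c = (q²/g)^(1/3) where q = Q/b = 52.7/5.75 = 9.165 m²/s.
So y_c = (9.165²/9.81)^(1/3) = 2.05 m.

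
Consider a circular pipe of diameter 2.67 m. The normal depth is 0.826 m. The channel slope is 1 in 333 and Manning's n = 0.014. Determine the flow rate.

Q = 3.48 m³/s

For a circular section of diameter D = 2.67 m at depth y = 0.826 m, the central angle is θ = 2 arccos(1 − 2y/D) = 2.359 rad. Then A = (D²/8)(θ − sin θ) = 1.474 m² and P = Dθ/2 = 3.15 m.
Hydraulic radius R = A/P = 1.474/3.15 = 0.4681 m.
Manning's equation: Q = (1/n) A R^(2/3) S^(1/2) = (1/0.014) × 1.474 × 0.4681^(2/3) × 0.003003^(1/2) = 3.48 m³/s.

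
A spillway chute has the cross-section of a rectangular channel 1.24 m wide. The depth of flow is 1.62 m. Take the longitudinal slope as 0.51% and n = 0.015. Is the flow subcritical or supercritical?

subcritical

Flow area A = b·y = 1.24 × 1.62 = 2.009 m². Wetted perimeter P = b + 2y = 1.24 + 2×1.62 = 4.48 m.
Hydraulic radius R = A/P = 2.009/4.48 = 0.4484 m.
V = (1/n) R^(2/3) √S = (1/0.015) × 0.4484^(2/3) × √0.0051 = 2.789 m/s. Hydraulic depth D_h = A/T = 2.009/1.24 = 1.62 m.
Froude number Fr = V/√(g·D_h) = 2.789/√(9.81×1.62) = 0.7, which is less than 1, so the flow is subcritical.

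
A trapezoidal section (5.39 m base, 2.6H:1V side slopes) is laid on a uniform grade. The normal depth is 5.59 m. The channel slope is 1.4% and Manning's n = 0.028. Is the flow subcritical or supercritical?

With bottom width b = 5.39 m and side slope z = 2.6: A = (b + zy)y = (5.39 + 2.6×5.59)×5.59 = 111.4 m²; P = b + 2y√(1+z²) = 5.39 + 2×5.59×2.786 = 36.53 m.
Hydraulic radius R = A/P = 111.4/36.53 = 3.049 m.
V = (1/n) R^(2/3) √S = (1/0.028) × 3.049^(2/3) × √0.014 = 8.885 m/s. Hydraulic depth D_h = A/T = 111.4/34.46 = 3.232 m.
Froude number Fr = V/√(g·D_h) = 8.885/√(9.81×3.232) = 1.58, which is greater than 1, so the flow is supercritical.

supercritical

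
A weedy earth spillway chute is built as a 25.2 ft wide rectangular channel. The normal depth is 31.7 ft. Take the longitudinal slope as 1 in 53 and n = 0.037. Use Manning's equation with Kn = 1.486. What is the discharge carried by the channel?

Q = 19100 ft³/s

Flow area A = b·y = 25.2 × 31.7 = 798.8 ft². Wetted perimeter P = b + 2y = 25.2 + 2×31.7 = 88.6 ft.
Hydraulic radius R = A/P = 798.8/88.6 = 9.016 ft.
Manning's equation: Q = (1.486/n) A R^(2/3) S^(1/2) = (1.486/0.037) × 798.8 × 9.016^(2/3) × 0.01887^(1/2) = 19100 ft³/s.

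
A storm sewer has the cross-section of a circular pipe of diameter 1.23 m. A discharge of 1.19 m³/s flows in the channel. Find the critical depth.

At critical depth, Q² T / (g A³) = 1, i.e. A³/T = Q²/g = 1.19²/9.81 = 0.1444.
Trying y = 0.519 m: A³/T = 0.08906 — too small.
Trying y = 0.729 m: A³/T = 0.3265 — too large.
Trying y = 0.589 m: A³/T = 0.1446 — matches.

y_c = 0.589 m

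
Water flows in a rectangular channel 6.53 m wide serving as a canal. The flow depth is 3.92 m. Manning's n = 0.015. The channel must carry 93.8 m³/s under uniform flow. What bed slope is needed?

Flow area A = b·y = 6.53 × 3.92 = 25.6 m². Wetted perimeter P = b + 2y = 6.53 + 2×3.92 = 14.37 m.
Hydraulic radius R = A/P = 25.6/14.37 = 1.781 m.
From Manning's equation, S = [nQ / (1 A R^(2/3))]² = [0.015 × 93.8 / (1 × 25.6 × 1.781^(2/3))]² = 0.0014.

S = 0.0014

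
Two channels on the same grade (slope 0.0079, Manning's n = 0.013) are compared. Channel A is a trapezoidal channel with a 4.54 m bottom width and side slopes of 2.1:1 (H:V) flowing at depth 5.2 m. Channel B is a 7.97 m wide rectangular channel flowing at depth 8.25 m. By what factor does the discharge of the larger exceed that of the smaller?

1.26

Channel A: With bottom width b = 4.54 m and side slope z = 2.1: A = (b + zy)y = (4.54 + 2.1×5.2)×5.2 = 80.39 m²; P = b + 2y√(1+z²) = 4.54 + 2×5.2×2.326 = 28.73 m. Hydraulic radius R = A/P = 80.39/28.73 = 2.798 m. Q_A = (1/0.013)·80.39·2.798^(2/3)·√0.0079 = 1091 m³/s.
Channel B: Flow area A = b·y = 7.97 × 8.25 = 65.75 m². Wetted perimeter P = b + 2y = 7.97 + 2×8.25 = 24.47 m. Hydraulic radius R = A/P = 65.75/24.47 = 2.687 m. Q_B = (1/0.013)·65.75·2.687^(2/3)·√0.0079 = 868.9 m³/s.
The larger discharge is 1091 m³/s and the smaller is 868.9 m³/s; the ratio is 1.26.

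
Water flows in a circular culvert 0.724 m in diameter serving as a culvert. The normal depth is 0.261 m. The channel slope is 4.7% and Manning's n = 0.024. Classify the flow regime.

For a circular section of diameter D = 0.724 m at depth y = 0.261 m, the central angle is θ = 2 arccos(1 − 2y/D) = 2.576 rad. Then A = (D²/8)(θ − sin θ) = 0.1337 m² and P = Dθ/2 = 0.9325 m.
Hydraulic radius R = A/P = 0.1337/0.9325 = 0.1434 m.
V = (1/n) R^(2/3) √S = (1/0.024) × 0.1434^(2/3) × √0.047 = 2.474 m/s. Hydraulic depth D_h = A/T = 0.1337/0.6952 = 0.1923 m.
Froude number Fr = V/√(g·D_h) = 2.474/√(9.81×0.1923) = 1.8, which is greater than 1, so the flow is supercritical.

supercritical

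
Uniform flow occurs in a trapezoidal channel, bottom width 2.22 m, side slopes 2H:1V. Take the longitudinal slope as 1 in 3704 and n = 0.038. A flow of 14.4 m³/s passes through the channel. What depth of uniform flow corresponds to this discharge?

Manning's equation rearranged: A R^(2/3) = nQ / (1·√S) = 0.038 × 14.4 / (√0.00027) = 33.3.
Try y = 3.8 m: A R^(2/3) = 58.09 — over.
Try y = 2.53 m: A R^(2/3) = 22.62 — short.
Try y = 3 m: A R^(2/3) = 33.41 — ≈ 33.3.

y_n = 3 m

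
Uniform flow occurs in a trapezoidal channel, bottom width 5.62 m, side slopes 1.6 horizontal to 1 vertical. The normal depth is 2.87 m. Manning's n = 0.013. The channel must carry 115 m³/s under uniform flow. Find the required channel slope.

With bottom width b = 5.62 m and side slope z = 1.6: A = (b + zy)y = (5.62 + 1.6×2.87)×2.87 = 29.31 m²; P = b + 2y√(1+z²) = 5.62 + 2×2.87×1.887 = 16.45 m.
Hydraulic radius R = A/P = 29.31/16.45 = 1.782 m.
From Manning's equation, S = [nQ / (1 A R^(2/3))]² = [0.013 × 115 / (1 × 29.31 × 1.782^(2/3))]² = 0.0012.

S = 0.0012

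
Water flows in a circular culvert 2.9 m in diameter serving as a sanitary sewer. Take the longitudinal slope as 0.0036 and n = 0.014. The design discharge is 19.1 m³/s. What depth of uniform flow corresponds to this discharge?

y_n = 2.03 m

Manning's equation rearranged: A R^(2/3) = nQ / (1·√S) = 0.014 × 19.1 / (√0.0036) = 4.457.
At y = 1.68 m: A R^(2/3) = 3.392 — short.
At y = 2.55 m: A R^(2/3) = 5.617 — over.
At y = 2.03 m: A R^(2/3) = 4.463 — close enough.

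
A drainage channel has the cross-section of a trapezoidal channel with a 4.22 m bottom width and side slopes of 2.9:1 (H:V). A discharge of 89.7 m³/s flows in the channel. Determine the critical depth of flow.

y_c = 2.25 m

At critical depth, Q² T / (g A³) = 1, i.e. A³/T = Q²/g = 89.7²/9.81 = 820.2.
At y = 2.54 m: A³/T = 1345 — high.
At y = 1.91 m: A³/T = 423.3 — low.
At y = 2.25 m: A³/T = 818.2 — matches.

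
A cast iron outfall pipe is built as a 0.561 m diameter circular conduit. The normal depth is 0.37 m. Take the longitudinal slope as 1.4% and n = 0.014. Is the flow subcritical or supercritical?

For a circular section of diameter D = 0.561 m at depth y = 0.37 m, the central angle is θ = 2 arccos(1 − 2y/D) = 3.791 rad. Then A = (D²/8)(θ − sin θ) = 0.1729 m² and P = Dθ/2 = 1.063 m.
Hydraulic radius R = A/P = 0.1729/1.063 = 0.1626 m.
V = (1/n) R^(2/3) √S = (1/0.014) × 0.1626^(2/3) × √0.014 = 2.518 m/s. Hydraulic depth D_h = A/T = 0.1729/0.5317 = 0.3253 m.
Froude number Fr = V/√(g·D_h) = 2.518/√(9.81×0.3253) = 1.41, which is greater than 1, so the flow is supercritical.

supercritical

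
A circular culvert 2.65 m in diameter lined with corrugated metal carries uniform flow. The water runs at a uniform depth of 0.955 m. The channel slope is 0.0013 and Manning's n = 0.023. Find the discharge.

Q = 1.83 m³/s

For a circular section of diameter D = 2.65 m at depth y = 0.955 m, the central angle is θ = 2 arccos(1 − 2y/D) = 2.576 rad. Then A = (D²/8)(θ − sin θ) = 1.79 m² and P = Dθ/2 = 3.413 m.
Hydraulic radius R = A/P = 1.79/3.413 = 0.5246 m.
Manning's equation: Q = (1/n) A R^(2/3) S^(1/2) = (1/0.023) × 1.79 × 0.5246^(2/3) × 0.0013^(1/2) = 1.83 m³/s.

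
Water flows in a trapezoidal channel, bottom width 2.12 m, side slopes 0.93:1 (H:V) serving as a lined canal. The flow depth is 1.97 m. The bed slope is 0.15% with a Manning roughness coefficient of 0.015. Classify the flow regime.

subcritical

With bottom width b = 2.12 m and side slope z = 0.93: A = (b + zy)y = (2.12 + 0.93×1.97)×1.97 = 7.786 m²; P = b + 2y√(1+z²) = 2.12 + 2×1.97×1.366 = 7.501 m.
Hydraulic radius R = A/P = 7.786/7.501 = 1.038 m.
V = (1/n) R^(2/3) √S = (1/0.015) × 1.038^(2/3) × √0.0015 = 2.647 m/s. Hydraulic depth D_h = A/T = 7.786/5.784 = 1.346 m.
Froude number Fr = V/√(g·D_h) = 2.647/√(9.81×1.346) = 0.728, which is less than 1, so the flow is subcritical.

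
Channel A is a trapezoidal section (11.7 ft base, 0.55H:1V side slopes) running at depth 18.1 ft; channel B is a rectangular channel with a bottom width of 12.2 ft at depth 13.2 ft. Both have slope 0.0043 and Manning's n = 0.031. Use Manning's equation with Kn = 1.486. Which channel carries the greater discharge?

channel A

Channel A: With bottom width b = 11.7 ft and side slope z = 0.55: A = (b + zy)y = (11.7 + 0.55×18.1)×18.1 = 392 ft²; P = b + 2y√(1+z²) = 11.7 + 2×18.1×1.141 = 53.01 ft. Hydraulic radius R = A/P = 392/53.01 = 7.393 ft. Q_A = (1.486/0.031)·392·7.393^(2/3)·√0.0043 = 4676 ft³/s.
Channel B: Flow area A = b·y = 12.2 × 13.2 = 161 ft². Wetted perimeter P = b + 2y = 12.2 + 2×13.2 = 38.6 ft. Hydraulic radius R = A/P = 161/38.6 = 4.172 ft. Q_B = (1.486/0.031)·161·4.172^(2/3)·√0.0043 = 1312 ft³/s.
Q_A = 4676 ft³/s vs Q_B = 1312 ft³/s, so channel A carries more.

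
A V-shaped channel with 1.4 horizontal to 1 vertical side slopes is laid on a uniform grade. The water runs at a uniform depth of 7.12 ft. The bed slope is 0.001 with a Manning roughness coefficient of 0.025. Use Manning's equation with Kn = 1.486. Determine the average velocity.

V = 3.82 ft/s

For a triangular section with side slope z = 1.4: A = zy² = 1.4×7.12² = 70.97 ft²; P = 2y√(1+z²) = 2×7.12×1.72 = 24.5 ft.
Hydraulic radius R = A/P = 70.97/24.5 = 2.897 ft.
From Manning's equation, V = (1.486/n) R^(2/3) S^(1/2) = (1.486/0.025) × 2.897^(2/3) × 0.001^(1/2) = 3.82 ft/s.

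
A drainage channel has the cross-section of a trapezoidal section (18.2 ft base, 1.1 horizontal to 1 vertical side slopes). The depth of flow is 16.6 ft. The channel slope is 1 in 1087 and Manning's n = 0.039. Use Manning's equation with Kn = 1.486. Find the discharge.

With bottom width b = 18.2 ft and side slope z = 1.1: A = (b + zy)y = (18.2 + 1.1×16.6)×16.6 = 605.2 ft²; P = b + 2y√(1+z²) = 18.2 + 2×16.6×1.487 = 67.56 ft.
Hydraulic radius R = A/P = 605.2/67.56 = 8.959 ft.
Manning's equation: Q = (1.486/n) A R^(2/3) S^(1/2) = (1.486/0.039) × 605.2 × 8.959^(2/3) × 0.00092^(1/2) = 3020 ft³/s.

Q = 3020 ft³/s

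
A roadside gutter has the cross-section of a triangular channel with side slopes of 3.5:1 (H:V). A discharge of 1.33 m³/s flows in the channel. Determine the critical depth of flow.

y_c = 0.494 m

At critical depth, Q² T / (g A³) = 1, i.e. A³/T = Q²/g = 1.33²/9.81 = 0.1803.
Try y = 0.547 m: A³/T = 0.2999 — over.
Try y = 0.494 m: A³/T = 0.1802 — ≈ 0.1803.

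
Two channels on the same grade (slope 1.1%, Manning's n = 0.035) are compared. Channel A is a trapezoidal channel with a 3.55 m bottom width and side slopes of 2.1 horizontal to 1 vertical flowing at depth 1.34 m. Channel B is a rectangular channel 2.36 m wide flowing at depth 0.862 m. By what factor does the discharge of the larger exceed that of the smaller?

Channel A: With bottom width b = 3.55 m and side slope z = 2.1: A = (b + zy)y = (3.55 + 2.1×1.34)×1.34 = 8.528 m²; P = b + 2y√(1+z²) = 3.55 + 2×1.34×2.326 = 9.784 m. Hydraulic radius R = A/P = 8.528/9.784 = 0.8716 m. Q_A = (1/0.035)·8.528·0.8716^(2/3)·√0.011 = 23.32 m³/s.
Channel B: Flow area A = b·y = 2.36 × 0.862 = 2.034 m². Wetted perimeter P = b + 2y = 2.36 + 2×0.862 = 4.084 m. Hydraulic radius R = A/P = 2.034/4.084 = 0.4981 m. Q_B = (1/0.035)·2.034·0.4981^(2/3)·√0.011 = 3.831 m³/s.
The larger discharge is 23.32 m³/s and the smaller is 3.831 m³/s; the ratio is 6.09.

6.09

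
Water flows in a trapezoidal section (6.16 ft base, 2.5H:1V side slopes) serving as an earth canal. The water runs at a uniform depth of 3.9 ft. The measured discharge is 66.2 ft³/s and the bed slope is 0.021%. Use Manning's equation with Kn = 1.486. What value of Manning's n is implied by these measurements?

n = 0.035

With bottom width b = 6.16 ft and side slope z = 2.5: A = (b + zy)y = (6.16 + 2.5×3.9)×3.9 = 62.05 ft²; P = b + 2y√(1+z²) = 6.16 + 2×3.9×2.693 = 27.16 ft.
Hydraulic radius R = A/P = 62.05/27.16 = 2.284 ft.
Rearranging Manning's equation: n = (1.486/Q) A R^(2/3) S^(1/2) = (1.486/66.2) × 62.05 × 2.284^(2/3) × √0.00021 = 0.035.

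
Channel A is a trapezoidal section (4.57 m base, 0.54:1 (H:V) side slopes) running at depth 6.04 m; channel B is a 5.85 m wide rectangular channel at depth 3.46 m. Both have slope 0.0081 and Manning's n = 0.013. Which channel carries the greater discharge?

Channel A: With bottom width b = 4.57 m and side slope z = 0.54: A = (b + zy)y = (4.57 + 0.54×6.04)×6.04 = 47.3 m²; P = b + 2y√(1+z²) = 4.57 + 2×6.04×1.136 = 18.3 m. Hydraulic radius R = A/P = 47.3/18.3 = 2.585 m. Q_A = (1/0.013)·47.3·2.585^(2/3)·√0.0081 = 616.8 m³/s.
Channel B: Flow area A = b·y = 5.85 × 3.46 = 20.24 m². Wetted perimeter P = b + 2y = 5.85 + 2×3.46 = 12.77 m. Hydraulic radius R = A/P = 20.24/12.77 = 1.585 m. Q_B = (1/0.013)·20.24·1.585^(2/3)·√0.0081 = 190.5 m³/s.
Q_A = 616.8 m³/s vs Q_B = 190.5 m³/s, so channel A carries more.

channel A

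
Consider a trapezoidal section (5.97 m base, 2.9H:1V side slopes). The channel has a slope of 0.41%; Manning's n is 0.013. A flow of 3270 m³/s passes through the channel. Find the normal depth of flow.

Manning's equation rearranged: A R^(2/3) = nQ / (1·√S) = 0.013 × 3270 / (√0.0041) = 663.9.
Trying y = 10.4 m: A R^(2/3) = 1154 — over.
Trying y = 6.24 m: A R^(2/3) = 339.1 — short.
Trying y = 8.28 m: A R^(2/3) = 663.9 — ≈ 663.9.

y_n = 8.28 m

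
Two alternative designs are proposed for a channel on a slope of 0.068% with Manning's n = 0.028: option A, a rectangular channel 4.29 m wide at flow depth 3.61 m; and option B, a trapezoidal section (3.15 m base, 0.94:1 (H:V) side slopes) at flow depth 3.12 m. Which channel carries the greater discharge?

channel B

Channel A: Flow area A = b·y = 4.29 × 3.61 = 15.49 m². Wetted perimeter P = b + 2y = 4.29 + 2×3.61 = 11.51 m. Hydraulic radius R = A/P = 15.49/11.51 = 1.346 m. Q_A = (1/0.028)·15.49·1.346^(2/3)·√0.00068 = 17.58 m³/s.
Channel B: With bottom width b = 3.15 m and side slope z = 0.94: A = (b + zy)y = (3.15 + 0.94×3.12)×3.12 = 18.98 m²; P = b + 2y√(1+z²) = 3.15 + 2×3.12×1.372 = 11.71 m. Hydraulic radius R = A/P = 18.98/11.71 = 1.62 m. Q_B = (1/0.028)·18.98·1.62^(2/3)·√0.00068 = 24.38 m³/s.
Q_A = 17.58 m³/s vs Q_B = 24.38 m³/s, so channel B carries more.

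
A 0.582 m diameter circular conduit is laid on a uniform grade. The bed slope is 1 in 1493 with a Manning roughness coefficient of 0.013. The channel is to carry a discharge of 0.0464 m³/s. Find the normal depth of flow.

Manning's equation rearranged: A R^(2/3) = nQ / (1·√S) = 0.013 × 0.0464 / (√0.0006698) = 0.02331.
Trying y = 0.164 m: A R^(2/3) = 0.01276 — too small.
Trying y = 0.225 m: A R^(2/3) = 0.0233 — matches.

y_n = 0.225 m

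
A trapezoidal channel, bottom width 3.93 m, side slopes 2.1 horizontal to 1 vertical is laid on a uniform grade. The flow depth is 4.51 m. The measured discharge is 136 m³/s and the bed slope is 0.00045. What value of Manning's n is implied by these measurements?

With bottom width b = 3.93 m and side slope z = 2.1: A = (b + zy)y = (3.93 + 2.1×4.51)×4.51 = 60.44 m²; P = b + 2y√(1+z²) = 3.93 + 2×4.51×2.326 = 24.91 m.
Hydraulic radius R = A/P = 60.44/24.91 = 2.426 m.
Rearranging Manning's equation: n = (1/Q) A R^(2/3) S^(1/2) = (1/136) × 60.44 × 2.426^(2/3) × √0.00045 = 0.017.

n = 0.017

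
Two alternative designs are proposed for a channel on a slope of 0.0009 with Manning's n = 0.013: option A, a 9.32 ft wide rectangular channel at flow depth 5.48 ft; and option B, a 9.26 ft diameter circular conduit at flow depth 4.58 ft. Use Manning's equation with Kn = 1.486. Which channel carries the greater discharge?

channel A

Channel A: Flow area A = b·y = 9.32 × 5.48 = 51.07 ft². Wetted perimeter P = b + 2y = 9.32 + 2×5.48 = 20.28 ft. Hydraulic radius R = A/P = 51.07/20.28 = 2.518 ft. Q_A = (1.486/0.013)·51.07·2.518^(2/3)·√0.0009 = 324.2 ft³/s.
Channel B: For a circular section of diameter D = 9.26 ft at depth y = 4.58 ft, the central angle is θ = 2 arccos(1 − 2y/D) = 3.12 rad. Then A = (D²/8)(θ − sin θ) = 33.21 ft² and P = Dθ/2 = 14.45 ft. Hydraulic radius R = A/P = 33.21/14.45 = 2.299 ft. Q_B = (1.486/0.013)·33.21·2.299^(2/3)·√0.0009 = 198.4 ft³/s.
Q_A = 324.2 ft³/s vs Q_B = 198.4 ft³/s, so channel A carries more.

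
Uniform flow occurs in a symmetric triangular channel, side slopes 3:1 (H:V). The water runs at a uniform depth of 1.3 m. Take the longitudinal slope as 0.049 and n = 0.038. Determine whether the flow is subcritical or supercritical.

For a triangular section with side slope z = 3: A = zy² = 3×1.3² = 5.07 m²; P = 2y√(1+z²) = 2×1.3×3.162 = 8.222 m.
Hydraulic radius R = A/P = 5.07/8.222 = 0.6166 m.
V = (1/n) R^(2/3) √S = (1/0.038) × 0.6166^(2/3) × √0.049 = 4.22 m/s. Hydraulic depth D_h = A/T = 5.07/7.8 = 0.65 m.
Froude number Fr = V/√(g·D_h) = 4.22/√(9.81×0.65) = 1.67, which is greater than 1, so the flow is supercritical.

supercritical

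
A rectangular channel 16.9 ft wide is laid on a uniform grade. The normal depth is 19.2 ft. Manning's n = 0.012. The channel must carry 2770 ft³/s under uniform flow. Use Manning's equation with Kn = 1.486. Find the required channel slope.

Flow area A = b·y = 16.9 × 19.2 = 324.5 ft². Wetted perimeter P = b + 2y = 16.9 + 2×19.2 = 55.3 ft.
Hydraulic radius R = A/P = 324.5/55.3 = 5.868 ft.
From Manning's equation, S = [nQ / (1.486 A R^(2/3))]² = [0.012 × 2770 / (1.486 × 324.5 × 5.868^(2/3))]² = 0.000449.

S = 0.000449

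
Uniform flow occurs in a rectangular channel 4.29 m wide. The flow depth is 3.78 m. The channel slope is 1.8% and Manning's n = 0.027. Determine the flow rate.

Q = 99.3 m³/s

Flow area A = b·y = 4.29 × 3.78 = 16.22 m². Wetted perimeter P = b + 2y = 4.29 + 2×3.78 = 11.85 m.
Hydraulic radius R = A/P = 16.22/11.85 = 1.368 m.
Manning's equation: Q = (1/n) A R^(2/3) S^(1/2) = (1/0.027) × 16.22 × 1.368^(2/3) × 0.018^(1/2) = 99.3 m³/s.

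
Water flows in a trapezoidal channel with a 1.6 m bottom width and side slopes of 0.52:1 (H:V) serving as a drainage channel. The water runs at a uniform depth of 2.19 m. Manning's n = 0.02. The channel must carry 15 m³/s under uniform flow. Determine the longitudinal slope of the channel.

S = 0.00281

With bottom width b = 1.6 m and side slope z = 0.52: A = (b + zy)y = (1.6 + 0.52×2.19)×2.19 = 5.998 m²; P = b + 2y√(1+z²) = 1.6 + 2×2.19×1.127 = 6.537 m.
Hydraulic radius R = A/P = 5.998/6.537 = 0.9176 m.
From Manning's equation, S = [nQ / (1 A R^(2/3))]² = [0.02 × 15 / (1 × 5.998 × 0.9176^(2/3))]² = 0.00281.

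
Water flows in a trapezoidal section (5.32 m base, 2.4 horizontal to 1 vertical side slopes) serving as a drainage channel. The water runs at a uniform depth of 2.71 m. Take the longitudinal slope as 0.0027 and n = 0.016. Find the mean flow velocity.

V = 4.54 m/s

With bottom width b = 5.32 m and side slope z = 2.4: A = (b + zy)y = (5.32 + 2.4×2.71)×2.71 = 32.04 m²; P = b + 2y√(1+z²) = 5.32 + 2×2.71×2.6 = 19.41 m.
Hydraulic radius R = A/P = 32.04/19.41 = 1.651 m.
From Manning's equation, V = (1/n) R^(2/3) S^(1/2) = (1/0.016) × 1.651^(2/3) × 0.0027^(1/2) = 4.54 m/s.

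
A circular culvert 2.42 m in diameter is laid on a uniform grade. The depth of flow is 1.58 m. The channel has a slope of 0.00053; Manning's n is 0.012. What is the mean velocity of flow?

For a circular section of diameter D = 2.42 m at depth y = 1.58 m, the central angle is θ = 2 arccos(1 − 2y/D) = 3.763 rad. Then A = (D²/8)(θ − sin θ) = 3.181 m² and P = Dθ/2 = 4.553 m.
Hydraulic radius R = A/P = 3.181/4.553 = 0.6986 m.
From Manning's equation, V = (1/n) R^(2/3) S^(1/2) = (1/0.012) × 0.6986^(2/3) × 0.00053^(1/2) = 1.51 m/s.

V = 1.51 m/s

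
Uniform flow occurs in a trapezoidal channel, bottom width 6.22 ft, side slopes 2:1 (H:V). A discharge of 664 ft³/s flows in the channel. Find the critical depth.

y_c = 4.54 ft

At critical depth, Q² T / (g A³) = 1, i.e. A³/T = Q²/g = 664²/32.2 = 13690.
Trying y = 5.77 ft: A³/T = 36730 — high.
Trying y = 4.54 ft: A³/T = 13750 — close enough.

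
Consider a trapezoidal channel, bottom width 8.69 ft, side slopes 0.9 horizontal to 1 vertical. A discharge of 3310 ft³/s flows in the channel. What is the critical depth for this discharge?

At critical depth, Q² T / (g A³) = 1, i.e. A³/T = Q²/g = 3310²/32.2 = 340300.
Trying y = 9.99 ft: A³/T = 206600 — too small.
Trying y = 14.5 ft: A³/T = 900400 — too large.
Trying y = 11.4 ft: A³/T = 345200 — ≈ 340300.

y_c = 11.4 ft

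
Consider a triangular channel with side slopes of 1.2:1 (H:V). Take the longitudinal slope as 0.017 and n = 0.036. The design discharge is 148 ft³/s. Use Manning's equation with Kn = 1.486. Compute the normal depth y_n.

Manning's equation rearranged: A R^(2/3) = nQ / (1.486·√S) = 0.036 × 148 / (1.486 × √0.017) = 27.5.
Try y = 3.63 ft: A R^(2/3) = 19.73 — low.
Try y = 4.68 ft: A R^(2/3) = 38.86 — high.
Try y = 4.11 ft: A R^(2/3) = 27.48 — ≈ 27.5.

y_n = 4.11 ft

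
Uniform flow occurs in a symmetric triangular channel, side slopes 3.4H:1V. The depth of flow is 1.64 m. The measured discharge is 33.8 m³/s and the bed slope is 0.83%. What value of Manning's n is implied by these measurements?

n = 0.021

For a triangular section with side slope z = 3.4: A = zy² = 3.4×1.64² = 9.145 m²; P = 2y√(1+z²) = 2×1.64×3.544 = 11.62 m.
Hydraulic radius R = A/P = 9.145/11.62 = 0.7867 m.
Rearranging Manning's equation: n = (1/Q) A R^(2/3) S^(1/2) = (1/33.8) × 9.145 × 0.7867^(2/3) × √0.0083 = 0.021.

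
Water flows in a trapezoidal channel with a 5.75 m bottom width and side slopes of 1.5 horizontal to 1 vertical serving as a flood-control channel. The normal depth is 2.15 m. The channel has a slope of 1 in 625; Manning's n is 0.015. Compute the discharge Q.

With bottom width b = 5.75 m and side slope z = 1.5: A = (b + zy)y = (5.75 + 1.5×2.15)×2.15 = 19.3 m²; P = b + 2y√(1+z²) = 5.75 + 2×2.15×1.803 = 13.5 m.
Hydraulic radius R = A/P = 19.3/13.5 = 1.429 m.
Manning's equation: Q = (1/n) A R^(2/3) S^(1/2) = (1/0.015) × 19.3 × 1.429^(2/3) × 0.0016^(1/2) = 65.3 m³/s.

Q = 65.3 m³/s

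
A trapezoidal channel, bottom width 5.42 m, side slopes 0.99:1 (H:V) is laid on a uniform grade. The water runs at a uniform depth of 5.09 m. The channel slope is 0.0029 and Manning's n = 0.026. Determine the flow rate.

Q = 214 m³/s

With bottom width b = 5.42 m and side slope z = 0.99: A = (b + zy)y = (5.42 + 0.99×5.09)×5.09 = 53.24 m²; P = b + 2y√(1+z²) = 5.42 + 2×5.09×1.407 = 19.74 m.
Hydraulic radius R = A/P = 53.24/19.74 = 2.696 m.
Manning's equation: Q = (1/n) A R^(2/3) S^(1/2) = (1/0.026) × 53.24 × 2.696^(2/3) × 0.0029^(1/2) = 214 m³/s.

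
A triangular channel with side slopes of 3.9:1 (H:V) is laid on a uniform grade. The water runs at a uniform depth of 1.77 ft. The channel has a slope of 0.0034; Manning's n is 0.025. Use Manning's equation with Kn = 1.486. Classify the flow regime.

subcritical

For a triangular section with side slope z = 3.9: A = zy² = 3.9×1.77² = 12.22 ft²; P = 2y√(1+z²) = 2×1.77×4.026 = 14.25 ft.
Hydraulic radius R = A/P = 12.22/14.25 = 0.8573 ft.
V = (1.486/n) R^(2/3) √S = (1.486/0.025) × 0.8573^(2/3) × √0.0034 = 3.128 ft/s. Hydraulic depth D_h = A/T = 12.22/13.81 = 0.885 ft.
Froude number Fr = V/√(g·D_h) = 3.128/√(32.2×0.885) = 0.586, which is less than 1, so the flow is subcritical.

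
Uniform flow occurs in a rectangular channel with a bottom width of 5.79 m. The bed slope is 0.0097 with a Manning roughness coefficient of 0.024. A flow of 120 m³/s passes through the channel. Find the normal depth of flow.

y_n = 3.67 m

Manning's equation rearranged: A R^(2/3) = nQ / (1·√S) = 0.024 × 120 / (√0.0097) = 29.24.
Trying y = 4.21 m: A R^(2/3) = 34.93 — high.
Trying y = 2.57 m: A R^(2/3) = 18.28 — low.
Trying y = 3.67 m: A R^(2/3) = 29.29 — ≈ 29.24.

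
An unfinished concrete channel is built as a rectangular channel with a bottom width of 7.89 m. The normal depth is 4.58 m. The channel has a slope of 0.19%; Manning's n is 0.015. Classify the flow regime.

Flow area A = b·y = 7.89 × 4.58 = 36.14 m². Wetted perimeter P = b + 2y = 7.89 + 2×4.58 = 17.05 m.
Hydraulic radius R = A/P = 36.14/17.05 = 2.119 m.
V = (1/n) R^(2/3) √S = (1/0.015) × 2.119^(2/3) × √0.0019 = 4.795 m/s. Hydraulic depth D_h = A/T = 36.14/7.89 = 4.58 m.
Froude number Fr = V/√(g·D_h) = 4.795/√(9.81×4.58) = 0.715, which is less than 1, so the flow is subcritical.

subcritical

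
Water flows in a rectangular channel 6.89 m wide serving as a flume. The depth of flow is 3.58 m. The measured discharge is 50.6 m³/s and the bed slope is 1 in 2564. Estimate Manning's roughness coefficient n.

Flow area A = b·y = 6.89 × 3.58 = 24.67 m². Wetted perimeter P = b + 2y = 6.89 + 2×3.58 = 14.05 m.
Hydraulic radius R = A/P = 24.67/14.05 = 1.756 m.
Rearranging Manning's equation: n = (1/Q) A R^(2/3) S^(1/2) = (1/50.6) × 24.67 × 1.756^(2/3) × √0.00039 = 0.014.

n = 0.014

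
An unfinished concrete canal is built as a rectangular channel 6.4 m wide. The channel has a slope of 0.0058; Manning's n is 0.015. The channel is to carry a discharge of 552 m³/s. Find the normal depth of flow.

Manning's equation rearranged: A R^(2/3) = nQ / (1·√S) = 0.015 × 552 / (√0.0058) = 108.7.
Try y = 6.84 m: A R^(2/3) = 73.6 — too small.
Try y = 9.49 m: A R^(2/3) = 108.7 — ≈ 108.7.

y_n = 9.49 m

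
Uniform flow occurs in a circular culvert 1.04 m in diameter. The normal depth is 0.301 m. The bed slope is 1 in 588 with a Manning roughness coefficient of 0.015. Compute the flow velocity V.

For a circular section of diameter D = 1.04 m at depth y = 0.301 m, the central angle is θ = 2 arccos(1 − 2y/D) = 2.272 rad. Then A = (D²/8)(θ − sin θ) = 0.2039 m² and P = Dθ/2 = 1.182 m.
Hydraulic radius R = A/P = 0.2039/1.182 = 0.1726 m.
From Manning's equation, V = (1/n) R^(2/3) S^(1/2) = (1/0.015) × 0.1726^(2/3) × 0.001701^(1/2) = 0.852 m/s.

V = 0.852 m/s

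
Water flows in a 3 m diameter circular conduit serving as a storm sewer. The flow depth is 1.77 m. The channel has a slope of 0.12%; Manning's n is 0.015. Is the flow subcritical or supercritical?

For a circular section of diameter D = 3 m at depth y = 1.77 m, the central angle is θ = 2 arccos(1 − 2y/D) = 3.504 rad. Then A = (D²/8)(θ − sin θ) = 4.34 m² and P = Dθ/2 = 5.255 m.
Hydraulic radius R = A/P = 4.34/5.255 = 0.8258 m.
V = (1/n) R^(2/3) √S = (1/0.015) × 0.8258^(2/3) × √0.0012 = 2.033 m/s. Hydraulic depth D_h = A/T = 4.34/2.951 = 1.471 m.
Froude number Fr = V/√(g·D_h) = 2.033/√(9.81×1.471) = 0.535, which is less than 1, so the flow is subcritical.

subcritical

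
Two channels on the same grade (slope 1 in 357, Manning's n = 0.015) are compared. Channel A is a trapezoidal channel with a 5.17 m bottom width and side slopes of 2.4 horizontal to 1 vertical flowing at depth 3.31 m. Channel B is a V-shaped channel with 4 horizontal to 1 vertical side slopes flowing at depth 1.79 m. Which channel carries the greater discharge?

channel A

Channel A: With bottom width b = 5.17 m and side slope z = 2.4: A = (b + zy)y = (5.17 + 2.4×3.31)×3.31 = 43.41 m²; P = b + 2y√(1+z²) = 5.17 + 2×3.31×2.6 = 22.38 m. Hydraulic radius R = A/P = 43.41/22.38 = 1.939 m. Q_A = (1/0.015)·43.41·1.939^(2/3)·√0.002801 = 238.2 m³/s.
Channel B: For a triangular section with side slope z = 4: A = zy² = 4×1.79² = 12.82 m²; P = 2y√(1+z²) = 2×1.79×4.123 = 14.76 m. Hydraulic radius R = A/P = 12.82/14.76 = 0.8683 m. Q_B = (1/0.015)·12.82·0.8683^(2/3)·√0.002801 = 41.16 m³/s.
Q_A = 238.2 m³/s vs Q_B = 41.16 m³/s, so channel A carries more.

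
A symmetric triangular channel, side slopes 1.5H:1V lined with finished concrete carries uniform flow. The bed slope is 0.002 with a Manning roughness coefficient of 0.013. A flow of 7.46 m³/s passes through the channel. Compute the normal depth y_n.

y_n = 1.43 m

Manning's equation rearranged: A R^(2/3) = nQ / (1·√S) = 0.013 × 7.46 / (√0.002) = 2.169.
At y = 1.82 m: A R^(2/3) = 4.128 — over.
At y = 1.02 m: A R^(2/3) = 0.8813 — short.
At y = 1.43 m: A R^(2/3) = 2.17 — matches.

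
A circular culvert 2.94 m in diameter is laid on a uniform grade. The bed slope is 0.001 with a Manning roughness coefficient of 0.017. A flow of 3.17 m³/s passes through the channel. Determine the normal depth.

Manning's equation rearranged: A R^(2/3) = nQ / (1·√S) = 0.017 × 3.17 / (√0.001) = 1.704.
Try y = 1.3 m: A R^(2/3) = 2.233 — high.
Try y = 0.781 m: A R^(2/3) = 0.8539 — low.
Try y = 1.12 m: A R^(2/3) = 1.703 — matches.

y_n = 1.12 m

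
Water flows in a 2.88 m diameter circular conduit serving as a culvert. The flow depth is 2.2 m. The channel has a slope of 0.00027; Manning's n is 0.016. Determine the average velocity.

V = 0.937 m/s

For a circular section of diameter D = 2.88 m at depth y = 2.2 m, the central angle is θ = 2 arccos(1 − 2y/D) = 4.254 rad. Then A = (D²/8)(θ − sin θ) = 5.34 m² and P = Dθ/2 = 6.125 m.
Hydraulic radius R = A/P = 5.34/6.125 = 0.8718 m.
From Manning's equation, V = (1/n) R^(2/3) S^(1/2) = (1/0.016) × 0.8718^(2/3) × 0.00027^(1/2) = 0.937 m/s.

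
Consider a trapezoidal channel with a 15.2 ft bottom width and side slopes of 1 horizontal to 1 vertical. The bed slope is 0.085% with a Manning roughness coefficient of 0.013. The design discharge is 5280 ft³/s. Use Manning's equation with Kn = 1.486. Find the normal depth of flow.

Manning's equation rearranged: A R^(2/3) = nQ / (1.486·√S) = 0.013 × 5280 / (1.486 × √0.00085) = 1584.
At y = 9.81 ft: A R^(2/3) = 784.1 — too small.
At y = 14.1 ft: A R^(2/3) = 1583 — ≈ 1584.

y_n = 14.1 ft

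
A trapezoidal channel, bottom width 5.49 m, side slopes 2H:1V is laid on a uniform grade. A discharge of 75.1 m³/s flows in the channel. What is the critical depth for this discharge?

y_c = 2.07 m

At critical depth, Q² T / (g A³) = 1, i.e. A³/T = Q²/g = 75.1²/9.81 = 574.9.
At y = 1.72 m: A³/T = 292.9 — short.
At y = 2.42 m: A³/T = 1030 — over.
At y = 2.07 m: A³/T = 575.2 — ≈ 574.9.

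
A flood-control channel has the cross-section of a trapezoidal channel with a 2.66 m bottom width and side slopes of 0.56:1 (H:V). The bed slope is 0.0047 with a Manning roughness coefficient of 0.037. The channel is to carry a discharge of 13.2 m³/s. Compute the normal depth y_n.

y_n = 1.9 m

Manning's equation rearranged: A R^(2/3) = nQ / (1·√S) = 0.037 × 13.2 / (√0.0047) = 7.124.
At y = 1.51 m: A R^(2/3) = 4.805 — too small.
At y = 2.23 m: A R^(2/3) = 9.41 — too large.
At y = 1.9 m: A R^(2/3) = 7.116 — close enough.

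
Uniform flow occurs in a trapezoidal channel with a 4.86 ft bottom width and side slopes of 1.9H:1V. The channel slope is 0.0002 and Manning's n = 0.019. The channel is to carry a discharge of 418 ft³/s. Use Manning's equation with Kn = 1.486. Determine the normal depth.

y_n = 7.72 ft

Manning's equation rearranged: A R^(2/3) = nQ / (1.486·√S) = 0.019 × 418 / (1.486 × √0.0002) = 377.9.
Trying y = 9.68 ft: A R^(2/3) = 644.7 — too large.
Trying y = 6.32 ft: A R^(2/3) = 237.8 — too small.
Trying y = 7.72 ft: A R^(2/3) = 377.7 — close enough.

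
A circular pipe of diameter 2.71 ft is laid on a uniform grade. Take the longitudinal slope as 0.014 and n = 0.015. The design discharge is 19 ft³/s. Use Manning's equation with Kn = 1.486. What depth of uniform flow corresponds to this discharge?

y_n = 1.13 ft

Manning's equation rearranged: A R^(2/3) = nQ / (1.486·√S) = 0.015 × 19 / (1.486 × √0.014) = 1.621.
At y = 1.33 ft: A R^(2/3) = 2.155 — too large.
At y = 1 ft: A R^(2/3) = 1.292 — too small.
At y = 1.13 ft: A R^(2/3) = 1.617 — matches.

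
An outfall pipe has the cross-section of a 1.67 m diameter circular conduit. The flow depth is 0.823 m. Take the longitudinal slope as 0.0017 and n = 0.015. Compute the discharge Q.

For a circular section of diameter D = 1.67 m at depth y = 0.823 m, the central angle is θ = 2 arccos(1 − 2y/D) = 3.113 rad. Then A = (D²/8)(θ − sin θ) = 1.075 m² and P = Dθ/2 = 2.599 m.
Hydraulic radius R = A/P = 1.075/2.599 = 0.4136 m.
Manning's equation: Q = (1/n) A R^(2/3) S^(1/2) = (1/0.015) × 1.075 × 0.4136^(2/3) × 0.0017^(1/2) = 1.64 m³/s.

Q = 1.64 m³/s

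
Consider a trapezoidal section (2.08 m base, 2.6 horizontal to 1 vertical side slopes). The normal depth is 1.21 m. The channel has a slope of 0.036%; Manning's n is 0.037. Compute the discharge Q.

With bottom width b = 2.08 m and side slope z = 2.6: A = (b + zy)y = (2.08 + 2.6×1.21)×1.21 = 6.323 m²; P = b + 2y√(1+z²) = 2.08 + 2×1.21×2.786 = 8.821 m.
Hydraulic radius R = A/P = 6.323/8.821 = 0.7168 m.
Manning's equation: Q = (1/n) A R^(2/3) S^(1/2) = (1/0.037) × 6.323 × 0.7168^(2/3) × 0.00036^(1/2) = 2.6 m³/s.

Q = 2.6 m³/s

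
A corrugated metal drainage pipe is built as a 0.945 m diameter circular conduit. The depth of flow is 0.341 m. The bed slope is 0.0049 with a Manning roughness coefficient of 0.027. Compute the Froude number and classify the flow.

For a circular section of diameter D = 0.945 m at depth y = 0.341 m, the central angle is θ = 2 arccos(1 − 2y/D) = 2.578 rad. Then A = (D²/8)(θ − sin θ) = 0.228 m² and P = Dθ/2 = 1.218 m.
Hydraulic radius R = A/P = 0.228/1.218 = 0.1872 m.
V = (1/n) R^(2/3) √S = (1/0.027) × 0.1872^(2/3) × √0.0049 = 0.8486 m/s. Hydraulic depth D_h = A/T = 0.228/0.9077 = 0.2512 m.
Froude number Fr = V/√(g·D_h) = 0.8486/√(9.81×0.2512) = 0.541, which is less than 1, so the flow is subcritical.

subcritical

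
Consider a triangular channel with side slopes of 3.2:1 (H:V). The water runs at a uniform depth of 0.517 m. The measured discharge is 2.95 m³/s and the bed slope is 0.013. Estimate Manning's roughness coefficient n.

n = 0.013

For a triangular section with side slope z = 3.2: A = zy² = 3.2×0.517² = 0.8553 m²; P = 2y√(1+z²) = 2×0.517×3.353 = 3.467 m.
Hydraulic radius R = A/P = 0.8553/3.467 = 0.2467 m.
Rearranging Manning's equation: n = (1/Q) A R^(2/3) S^(1/2) = (1/2.95) × 0.8553 × 0.2467^(2/3) × √0.013 = 0.013.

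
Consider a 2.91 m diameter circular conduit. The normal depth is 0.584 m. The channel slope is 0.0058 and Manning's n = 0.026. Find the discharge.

Q = 1.39 m³/s

For a circular section of diameter D = 2.91 m at depth y = 0.584 m, the central angle is θ = 2 arccos(1 − 2y/D) = 1.858 rad. Then A = (D²/8)(θ − sin θ) = 0.9516 m² and P = Dθ/2 = 2.703 m.
Hydraulic radius R = A/P = 0.9516/2.703 = 0.352 m.
Manning's equation: Q = (1/n) A R^(2/3) S^(1/2) = (1/0.026) × 0.9516 × 0.352^(2/3) × 0.0058^(1/2) = 1.39 m³/s.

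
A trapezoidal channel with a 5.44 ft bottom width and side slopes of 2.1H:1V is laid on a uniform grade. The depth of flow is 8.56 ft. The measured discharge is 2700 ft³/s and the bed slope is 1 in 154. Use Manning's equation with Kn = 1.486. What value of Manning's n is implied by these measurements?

With bottom width b = 5.44 ft and side slope z = 2.1: A = (b + zy)y = (5.44 + 2.1×8.56)×8.56 = 200.4 ft²; P = b + 2y√(1+z²) = 5.44 + 2×8.56×2.326 = 45.26 ft.
Hydraulic radius R = A/P = 200.4/45.26 = 4.429 ft.
Rearranging Manning's equation: n = (1.486/Q) A R^(2/3) S^(1/2) = (1.486/2700) × 200.4 × 4.429^(2/3) × √0.006494 = 0.024.

n = 0.024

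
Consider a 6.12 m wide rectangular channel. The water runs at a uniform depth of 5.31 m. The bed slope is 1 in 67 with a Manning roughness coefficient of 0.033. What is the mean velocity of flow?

Flow area A = b·y = 6.12 × 5.31 = 32.5 m². Wetted perimeter P = b + 2y = 6.12 + 2×5.31 = 16.74 m.
Hydraulic radius R = A/P = 32.5/16.74 = 1.941 m.
From Manning's equation, V = (1/n) R^(2/3) S^(1/2) = (1/0.033) × 1.941^(2/3) × 0.01493^(1/2) = 5.76 m/s.

V = 5.76 m/s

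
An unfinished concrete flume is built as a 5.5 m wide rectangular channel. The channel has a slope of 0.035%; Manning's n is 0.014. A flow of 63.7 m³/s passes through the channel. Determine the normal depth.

Manning's equation rearranged: A R^(2/3) = nQ / (1·√S) = 0.014 × 63.7 / (√0.00035) = 47.67.
At y = 6.73 m: A R^(2/3) = 57.82 — over.
At y = 4.55 m: A R^(2/3) = 35.84 — short.
At y = 5.73 m: A R^(2/3) = 47.63 — ≈ 47.67.

y_n = 5.73 m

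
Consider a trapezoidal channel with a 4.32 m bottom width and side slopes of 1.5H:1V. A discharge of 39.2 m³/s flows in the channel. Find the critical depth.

y_c = 1.66 m

At critical depth, Q² T / (g A³) = 1, i.e. A³/T = Q²/g = 39.2²/9.81 = 156.6.
Try y = 1.39 m: A³/T = 83.12 — too small.
Try y = 2.12 m: A³/T = 376.4 — too large.
Try y = 1.66 m: A³/T = 155.3 — close enough.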